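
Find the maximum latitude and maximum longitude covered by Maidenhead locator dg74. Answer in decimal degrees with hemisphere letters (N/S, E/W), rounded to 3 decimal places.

25.000° S, 104.000° W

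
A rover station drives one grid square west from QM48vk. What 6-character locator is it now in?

Longitude subsquare v = 21; −1 → 20 = u.
The latitude characters are unchanged.

QM48uk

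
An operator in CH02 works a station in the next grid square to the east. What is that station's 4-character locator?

CH12

Longitude square 0; +1 → 1.
The latitude characters are unchanged.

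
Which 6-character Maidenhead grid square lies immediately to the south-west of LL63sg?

Longitude subsquare s = 18; −1 → 17 = r.
Latitude subsquare g = 6; −1 → 5 = f.

LL63rf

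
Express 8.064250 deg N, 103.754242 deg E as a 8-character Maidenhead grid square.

OJ18vb05

Shift to the Maidenhead origin (180°W, 90°S): lon 283.75424, lat 98.06425.
Field: 283.75424/20 → 14 → O, 98.06425/10 → 9 → J; chars OJ.
Square: 3.75424/2 → 1, 8.06425/1 → 8; chars 18.
Subsquare: 1.75424/0.0833333 → 21 → v, 0.06425/0.0416667 → 1 → b; chars vb.
Extended square: 0.00424/0.00833333 → 0, 0.02258/0.00416667 → 5; chars 05.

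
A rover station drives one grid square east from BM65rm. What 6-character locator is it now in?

Longitude subsquare r = 17; +1 → 18 = s.
The latitude characters are unchanged.

BM65sm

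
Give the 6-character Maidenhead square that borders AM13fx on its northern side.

AM14fa

Latitude subsquare x = 23; +1 → 24, wraps to 0 = a, carry into square.
Latitude square 3; +1 → 4.
The longitude characters are unchanged.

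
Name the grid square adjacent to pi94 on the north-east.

QI05

Longitude square 9; +1 → 10, wraps to 0, carry into field.
Longitude field P = 15; +1 → 16 = Q.
Latitude square 4; +1 → 5.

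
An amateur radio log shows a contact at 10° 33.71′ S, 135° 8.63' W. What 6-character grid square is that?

CH29kk

Shift to the Maidenhead origin (180°W, 90°S): lon 44.8562, lat 79.4382.
Field: 44.8562/20 → 2 → C, 79.4382/10 → 7 → H; chars CH.
Square: 4.8562/2 → 2, 9.4382/1 → 9; chars 29.
Subsquare: 0.8562/0.0833333 → 10 → k, 0.4382/0.0416667 → 10 → k; chars kk.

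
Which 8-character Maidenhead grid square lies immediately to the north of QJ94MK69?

QJ94ml60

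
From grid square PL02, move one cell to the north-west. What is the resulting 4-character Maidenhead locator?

Longitude square 0; −1 → -1, wraps to 9, carry into field.
Longitude field P = 15; −1 → 14 = O.
Latitude square 2; +1 → 3.

OL93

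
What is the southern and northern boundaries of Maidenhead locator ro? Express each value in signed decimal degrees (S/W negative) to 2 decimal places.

50.00, 60.00

Field R=17, O=14: +17·20° lon, +14·10° lat → SW at lon 160°, lat 50°.
Cell spans 20° lon × 10° lat.
south 50.00, north 60.00.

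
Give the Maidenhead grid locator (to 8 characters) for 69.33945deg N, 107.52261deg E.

OP39si21

Add 180° to longitude and 90° to latitude: 287.52261, 159.33945.
Field: 287.52261/20 → 14 → O, 159.33945/10 → 15 → P; chars OP.
Square: 7.52261/2 → 3, 9.33945/1 → 9; chars 39.
Subsquare: 1.52261/0.0833333 → 18 → s, 0.33945/0.0416667 → 8 → i; chars si.
Extended square: 0.02261/0.00833333 → 2, 0.00612/0.00416667 → 1; chars 21.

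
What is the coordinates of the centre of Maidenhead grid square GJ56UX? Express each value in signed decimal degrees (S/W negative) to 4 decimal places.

6.9792, -48.2917

Field G=6, J=9: +6·20° lon, +9·10° lat → SW at lon -60°, lat 0°.
Square 5, 6: +5·2° lon, +6·1° lat → SW at lon -50°, lat 6°.
Subsquare u=20, x=23: +20·0.0833333° lon, +23·0.0416667° lat → SW at lon -48.3333°, lat 6.95833°.
Cell spans 0.0833333° lon × 0.0416667° lat. Centre is SW corner plus half of each.
latitude 6.9792, longitude -48.2917.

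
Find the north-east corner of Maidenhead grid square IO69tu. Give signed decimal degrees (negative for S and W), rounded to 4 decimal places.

Field I=8, O=14: +8·20° lon, +14·10° lat → SW at lon -20°, lat 50°.
Square 6, 9: +6·2° lon, +9·1° lat → SW at lon -8°, lat 59°.
Subsquare t=19, u=20: +19·0.0833333° lon, +20·0.0416667° lat → SW at lon -6.41667°, lat 59.8333°.
Cell spans 0.0833333° lon × 0.0416667° lat. NE corner is SW corner plus one full cell.
latitude 59.8750, longitude -6.3333.

59.8750, -6.3333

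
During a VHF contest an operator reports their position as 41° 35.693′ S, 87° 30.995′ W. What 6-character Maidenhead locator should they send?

EE68fj

Offset from 180°W / 90°S: lon 92.4834°, lat 48.4051°.
Field: 92.4834/20 → 4 → E, 48.4051/10 → 4 → E; chars EE.
Square: 12.4834/2 → 6, 8.4051/1 → 8; chars 68.
Subsquare: 0.4834/0.0833333 → 5 → f, 0.4051/0.0416667 → 9 → j; chars fj.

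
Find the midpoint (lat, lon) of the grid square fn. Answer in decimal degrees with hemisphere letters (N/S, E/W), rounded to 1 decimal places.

45.0° N, 70.0° W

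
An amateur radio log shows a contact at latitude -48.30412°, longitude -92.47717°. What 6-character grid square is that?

Add 180° to longitude and 90° to latitude: 87.5228, 41.6959.
Field (20°×10°, letters A–R): lon ⌊87.5228/20⌋ = 4 → E; lat ⌊41.6959/10⌋ = 4 → E.
Square (2°×1°, digits 0–9): lon ⌊7.5228/2⌋ = 3; lat ⌊1.6959/1⌋ = 1.
Subsquare (5′×2.5′, letters a–x): lon ⌊1.5228/0.0833333⌋ = 18 → s; lat ⌊0.6959/0.0416667⌋ = 16 → q.

EE31sq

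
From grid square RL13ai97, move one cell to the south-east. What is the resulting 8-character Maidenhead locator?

RL13bi06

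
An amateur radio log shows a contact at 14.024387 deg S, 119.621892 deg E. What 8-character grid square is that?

OH95tx44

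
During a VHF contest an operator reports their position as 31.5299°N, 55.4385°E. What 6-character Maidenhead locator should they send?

Offset from 180°W / 90°S: lon 235.4385°, lat 121.5299°.
Field (20°×10°, letters A–R): 235.4385/20 → 11 → L, 121.5299/10 → 12 → M; chars LM.
Square (2°×1°, digits 0–9): 15.4385/2 → 7, 1.5299/1 → 1; chars 71.
Subsquare (5′×2.5′, letters a–x): 1.4385/0.0833333 → 17 → r, 0.5299/0.0416667 → 12 → m; chars rm.

LM71rm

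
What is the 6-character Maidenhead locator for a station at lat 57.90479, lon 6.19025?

Offset from 180°W / 90°S: lon 186.1902°, lat 147.9048°.
Field: 186.1902/20 → 9 → J, 147.9048/10 → 14 → O; chars JO.
Square: 6.1902/2 → 3, 7.9048/1 → 7; chars 37.
Subsquare: 0.1902/0.0833333 → 2 → c, 0.9048/0.0416667 → 21 → v; chars cv.

JO37cv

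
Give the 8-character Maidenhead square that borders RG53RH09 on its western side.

Longitude extended square 0; −1 → -1, wraps to 9, carry into subsquare.
Longitude subsquare r = 17; −1 → 16 = q.
The latitude characters are unchanged.

RG53qh99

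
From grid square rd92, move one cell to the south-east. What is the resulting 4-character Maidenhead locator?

AD01

Longitude square 9; +1 → 10, wraps to 0, carry into field.
Longitude field R = 17; +1 → 18, wraps to 0 = A, wrapping around the antimeridian.
Latitude square 2; −1 → 1.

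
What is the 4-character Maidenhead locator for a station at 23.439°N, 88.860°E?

Offset from 180°W / 90°S: lon 268.86°, lat 113.44°.
Field: 268.86/20 → 13 → N, 113.44/10 → 11 → L; chars NL.
Square: 8.86/2 → 4, 3.44/1 → 3; chars 43.

NL43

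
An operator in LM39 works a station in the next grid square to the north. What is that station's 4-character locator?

Latitude square 9; +1 → 10, wraps to 0, carry into field.
Latitude field M = 12; +1 → 13 = N.
The longitude characters are unchanged.

LN30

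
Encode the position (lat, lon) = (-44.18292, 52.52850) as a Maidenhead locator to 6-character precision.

Add 180° to longitude and 90° to latitude: 232.5285, 45.8171.
Field (20°×10°, letters A–R): 232.5285/20 → 11 → L, 45.8171/10 → 4 → E; chars LE.
Square (2°×1°, digits 0–9): 12.5285/2 → 6, 5.8171/1 → 5; chars 65.
Subsquare (5′×2.5′, letters a–x): 0.5285/0.0833333 → 6 → g, 0.8171/0.0416667 → 19 → t; chars gt.

LE65gt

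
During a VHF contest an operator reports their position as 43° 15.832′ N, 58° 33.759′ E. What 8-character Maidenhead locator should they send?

LN93gg73

Offset from 180°W / 90°S: lon 238.56265°, lat 133.26387°.
Field: 238.56265/20 → 11 → L, 133.26387/10 → 13 → N; chars LN.
Square: 18.56265/2 → 9, 3.26387/1 → 3; chars 93.
Subsquare: 0.56265/0.0833333 → 6 → g, 0.26387/0.0416667 → 6 → g; chars gg.
Extended square: 0.06265/0.00833333 → 7, 0.01387/0.00416667 → 3; chars 73.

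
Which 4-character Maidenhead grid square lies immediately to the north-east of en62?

EN73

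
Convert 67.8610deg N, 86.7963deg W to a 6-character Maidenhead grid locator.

EP67ou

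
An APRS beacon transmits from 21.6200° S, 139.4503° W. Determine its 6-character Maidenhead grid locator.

CG08gj

Shift to the Maidenhead origin (180°W, 90°S): lon 40.5497, lat 68.3800.
Field (20°×10°, letters A–R): lon ⌊40.5497/20⌋ = 2 → C; lat ⌊68.3800/10⌋ = 6 → G.
Square (2°×1°, digits 0–9): lon ⌊0.5497/2⌋ = 0; lat ⌊8.3800/1⌋ = 8.
Subsquare (5′×2.5′, letters a–x): lon ⌊0.5497/0.0833333⌋ = 6 → g; lat ⌊0.3800/0.0416667⌋ = 9 → j.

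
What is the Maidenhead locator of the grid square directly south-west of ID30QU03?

Longitude extended square 0; −1 → -1, wraps to 9, carry into subsquare.
Longitude subsquare q = 16; −1 → 15 = p.
Latitude extended square 3; −1 → 2.

ID30pu92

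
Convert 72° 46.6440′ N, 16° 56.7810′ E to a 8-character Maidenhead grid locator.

Add 180° to longitude and 90° to latitude: 196.94635, 162.77740.
Field: 196.94635/20 → 9 → J, 162.77740/10 → 16 → Q; chars JQ.
Square: 16.94635/2 → 8, 2.77740/1 → 2; chars 82.
Subsquare: 0.94635/0.0833333 → 11 → l, 0.77740/0.0416667 → 18 → s; chars ls.
Extended square: 0.02968/0.00833333 → 3, 0.02740/0.00416667 → 6; chars 36.

JQ82ls36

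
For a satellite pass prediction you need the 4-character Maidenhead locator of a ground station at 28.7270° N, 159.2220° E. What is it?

QL98

Offset from 180°W / 90°S: lon 339.22°, lat 118.73°.
Field: 339.22/20 → 16 → Q, 118.73/10 → 11 → L; chars QL.
Square: 19.22/2 → 9, 8.73/1 → 8; chars 98.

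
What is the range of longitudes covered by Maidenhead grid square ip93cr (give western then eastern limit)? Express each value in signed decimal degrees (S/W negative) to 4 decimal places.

-1.8333, -1.7500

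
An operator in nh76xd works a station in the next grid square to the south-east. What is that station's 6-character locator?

Longitude subsquare x = 23; +1 → 24, wraps to 0 = a, carry into square.
Longitude square 7; +1 → 8.
Latitude subsquare d = 3; −1 → 2 = c.

NH86ac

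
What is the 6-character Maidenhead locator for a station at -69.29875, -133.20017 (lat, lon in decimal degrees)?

CC30jq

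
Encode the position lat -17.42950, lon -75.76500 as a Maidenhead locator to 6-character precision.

Offset from 180°W / 90°S: lon 104.2350°, lat 72.5705°.
Field: 104.2350/20 → 5 → F, 72.5705/10 → 7 → H; chars FH.
Square: 4.2350/2 → 2, 2.5705/1 → 2; chars 22.
Subsquare: 0.2350/0.0833333 → 2 → c, 0.5705/0.0416667 → 13 → n; chars cn.

FH22cn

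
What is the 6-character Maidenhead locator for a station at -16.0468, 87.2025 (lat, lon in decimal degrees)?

Add 180° to longitude and 90° to latitude: 267.2025, 73.9532.
Field (20°×10°, letters A–R): lon ⌊267.2025/20⌋ = 13 → N; lat ⌊73.9532/10⌋ = 7 → H.
Square (2°×1°, digits 0–9): lon ⌊7.2025/2⌋ = 3; lat ⌊3.9532/1⌋ = 3.
Subsquare (5′×2.5′, letters a–x): lon ⌊1.2025/0.0833333⌋ = 14 → o; lat ⌊0.9532/0.0416667⌋ = 22 → w.

NH33ow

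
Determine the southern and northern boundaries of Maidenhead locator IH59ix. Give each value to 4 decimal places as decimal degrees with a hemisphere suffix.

10.0417° S, 10.0000° S

Field I=8, H=7: +8·20° lon, +7·10° lat → SW at lon -20°, lat -20°.
Square 5, 9: +5·2° lon, +9·1° lat → SW at lon -10°, lat -11°.
Subsquare i=8, x=23: +8·0.0833333° lon, +23·0.0416667° lat → SW at lon -9.33333°, lat -10.0417°.
Cell spans 0.0833333° lon × 0.0416667° lat.
south 10.0417° S, north 10.0000° S.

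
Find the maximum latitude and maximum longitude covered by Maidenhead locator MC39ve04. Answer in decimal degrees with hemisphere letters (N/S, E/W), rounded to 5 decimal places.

60.81250° S, 67.75833° E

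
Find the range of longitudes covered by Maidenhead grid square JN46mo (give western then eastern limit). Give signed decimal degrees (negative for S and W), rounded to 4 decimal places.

Field J=9, N=13: +9·20° lon, +13·10° lat → SW at lon 0°, lat 40°.
Square 4, 6: +4·2° lon, +6·1° lat → SW at lon 8°, lat 46°.
Subsquare m=12, o=14: +12·0.0833333° lon, +14·0.0416667° lat → SW at lon 9°, lat 46.5833°.
Cell spans 0.0833333° lon × 0.0416667° lat.
west 9.0000, east 9.0833.

9.0000, 9.0833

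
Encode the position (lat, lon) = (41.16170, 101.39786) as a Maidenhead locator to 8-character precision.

Shift to the Maidenhead origin (180°W, 90°S): lon 281.39786, lat 131.16170.
Field: 281.39786/20 → 14 → O, 131.16170/10 → 13 → N; chars ON.
Square: 1.39786/2 → 0, 1.16170/1 → 1; chars 01.
Subsquare: 1.39786/0.0833333 → 16 → q, 0.16170/0.0416667 → 3 → d; chars qd.
Extended square: 0.06453/0.00833333 → 7, 0.03670/0.00416667 → 8; chars 78.

ON01qd78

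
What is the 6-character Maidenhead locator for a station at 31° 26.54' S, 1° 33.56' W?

IF98fn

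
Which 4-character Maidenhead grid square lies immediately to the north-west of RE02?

Longitude square 0; −1 → -1, wraps to 9, carry into field.
Longitude field R = 17; −1 → 16 = Q.
Latitude square 2; +1 → 3.

QE93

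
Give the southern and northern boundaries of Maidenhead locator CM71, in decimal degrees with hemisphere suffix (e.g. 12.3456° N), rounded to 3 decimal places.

Field C=2, M=12: +2·20° lon, +12·10° lat → SW at lon -140°, lat 30°.
Square 7, 1: +7·2° lon, +1·1° lat → SW at lon -126°, lat 31°.
Cell spans 2° lon × 1° lat.
south 31.000° N, north 32.000° N.

31.000° N, 32.000° N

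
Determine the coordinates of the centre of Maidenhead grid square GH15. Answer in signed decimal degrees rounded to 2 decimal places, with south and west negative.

-14.50, -57.00

Field G=6, H=7: +6·20° lon, +7·10° lat → SW at lon -60°, lat -20°.
Square 1, 5: +1·2° lon, +5·1° lat → SW at lon -58°, lat -15°.
Cell spans 2° lon × 1° lat. Centre is SW corner plus half of each.
latitude -14.50, longitude -57.00.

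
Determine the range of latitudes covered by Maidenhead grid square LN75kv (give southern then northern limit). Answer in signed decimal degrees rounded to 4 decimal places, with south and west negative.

45.8750, 45.9167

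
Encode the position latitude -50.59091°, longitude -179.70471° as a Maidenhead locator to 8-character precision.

AD09dj58

Offset from 180°W / 90°S: lon 0.29529°, lat 39.40909°.
Field: lon ⌊0.29529/20⌋ = 0 → A; lat ⌊39.40909/10⌋ = 3 → D.
Square: lon ⌊0.29529/2⌋ = 0; lat ⌊9.40909/1⌋ = 9.
Subsquare: lon ⌊0.29529/0.0833333⌋ = 3 → d; lat ⌊0.40909/0.0416667⌋ = 9 → j.
Extended square: lon ⌊0.04529/0.00833333⌋ = 5; lat ⌊0.03409/0.00416667⌋ = 8.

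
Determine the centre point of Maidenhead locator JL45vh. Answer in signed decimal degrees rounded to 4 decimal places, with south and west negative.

Field J=9, L=11: +9·20° lon, +11·10° lat → SW at lon 0°, lat 20°.
Square 4, 5: +4·2° lon, +5·1° lat → SW at lon 8°, lat 25°.
Subsquare v=21, h=7: +21·0.0833333° lon, +7·0.0416667° lat → SW at lon 9.75°, lat 25.2917°.
Cell spans 0.0833333° lon × 0.0416667° lat. Centre is SW corner plus half of each.
latitude 25.3125, longitude 9.7917.

25.3125, 9.7917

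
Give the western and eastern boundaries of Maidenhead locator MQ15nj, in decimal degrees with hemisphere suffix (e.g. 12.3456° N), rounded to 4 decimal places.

Field M=12, Q=16: +12·20° lon, +16·10° lat → SW at lon 60°, lat 70°.
Square 1, 5: +1·2° lon, +5·1° lat → SW at lon 62°, lat 75°.
Subsquare n=13, j=9: +13·0.0833333° lon, +9·0.0416667° lat → SW at lon 63.0833°, lat 75.375°.
Cell spans 0.0833333° lon × 0.0416667° lat.
west 63.0833° E, east 63.1667° E.

63.0833° E, 63.1667° E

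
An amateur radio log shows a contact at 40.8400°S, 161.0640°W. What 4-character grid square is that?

AE99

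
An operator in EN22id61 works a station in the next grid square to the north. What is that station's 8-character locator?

Latitude extended square 1; +1 → 2.
The longitude characters are unchanged.

EN22id62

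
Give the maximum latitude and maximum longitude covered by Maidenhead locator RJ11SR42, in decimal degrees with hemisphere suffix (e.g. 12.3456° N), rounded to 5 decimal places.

1.72083° N, 163.54167° E

Field R=17, J=9: +17·20° lon, +9·10° lat → SW at lon 160°, lat 0°.
Square 1, 1: +1·2° lon, +1·1° lat → SW at lon 162°, lat 1°.
Subsquare s=18, r=17: +18·0.0833333° lon, +17·0.0416667° lat → SW at lon 163.5°, lat 1.70833°.
Extended square 4, 2: +4·0.00833333° lon, +2·0.00416667° lat → SW at lon 163.533°, lat 1.71667°.
Cell spans 0.00833333° lon × 0.00416667° lat. NE corner is SW corner plus one full cell.
latitude 1.72083° N, longitude 163.54167° E.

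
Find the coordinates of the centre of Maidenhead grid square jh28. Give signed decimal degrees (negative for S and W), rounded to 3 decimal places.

-11.500, 5.000

Field J=9, H=7: +9·20° lon, +7·10° lat → SW at lon 0°, lat -20°.
Square 2, 8: +2·2° lon, +8·1° lat → SW at lon 4°, lat -12°.
Cell spans 2° lon × 1° lat. Centre is SW corner plus half of each.
latitude -11.500, longitude 5.000.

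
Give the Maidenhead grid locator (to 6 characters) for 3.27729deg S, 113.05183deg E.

OI66mr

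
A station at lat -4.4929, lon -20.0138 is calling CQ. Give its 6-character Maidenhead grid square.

Add 180° to longitude and 90° to latitude: 159.9862, 85.5071.
Field: lon ⌊159.9862/20⌋ = 7 → H; lat ⌊85.5071/10⌋ = 8 → I.
Square: lon ⌊19.9862/2⌋ = 9; lat ⌊5.5071/1⌋ = 5.
Subsquare: lon ⌊1.9862/0.0833333⌋ = 23 → x; lat ⌊0.5071/0.0416667⌋ = 12 → m.

HI95xm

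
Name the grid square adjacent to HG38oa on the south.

HG37ox

Latitude subsquare a = 0; −1 → -1, wraps to 23 = x, carry into square.
Latitude square 8; −1 → 7.
The longitude characters are unchanged.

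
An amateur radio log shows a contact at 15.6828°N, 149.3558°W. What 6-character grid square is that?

Add 180° to longitude and 90° to latitude: 30.6442, 105.6828.
Field: lon ⌊30.6442/20⌋ = 1 → B; lat ⌊105.6828/10⌋ = 10 → K.
Square: lon ⌊10.6442/2⌋ = 5; lat ⌊5.6828/1⌋ = 5.
Subsquare: lon ⌊0.6442/0.0833333⌋ = 7 → h; lat ⌊0.6828/0.0416667⌋ = 16 → q.

BK55hq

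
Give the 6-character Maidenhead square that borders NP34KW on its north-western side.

NP34jx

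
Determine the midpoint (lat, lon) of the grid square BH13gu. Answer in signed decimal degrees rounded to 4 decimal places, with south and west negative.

Field B=1, H=7: +1·20° lon, +7·10° lat → SW at lon -160°, lat -20°.
Square 1, 3: +1·2° lon, +3·1° lat → SW at lon -158°, lat -17°.
Subsquare g=6, u=20: +6·0.0833333° lon, +20·0.0416667° lat → SW at lon -157.5°, lat -16.1667°.
Cell spans 0.0833333° lon × 0.0416667° lat. Centre is SW corner plus half of each.
latitude -16.1458, longitude -157.4583.

-16.1458, -157.4583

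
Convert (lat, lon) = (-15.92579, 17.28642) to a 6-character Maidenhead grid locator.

JH84pb

Add 180° to longitude and 90° to latitude: 197.2864, 74.0742.
Field: lon ⌊197.2864/20⌋ = 9 → J; lat ⌊74.0742/10⌋ = 7 → H.
Square: lon ⌊17.2864/2⌋ = 8; lat ⌊4.0742/1⌋ = 4.
Subsquare: lon ⌊1.2864/0.0833333⌋ = 15 → p; lat ⌊0.0742/0.0416667⌋ = 1 → b.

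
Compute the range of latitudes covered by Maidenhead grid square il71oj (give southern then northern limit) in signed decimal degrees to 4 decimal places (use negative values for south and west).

21.3750, 21.4167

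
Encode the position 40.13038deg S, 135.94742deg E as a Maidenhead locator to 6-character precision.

PE79xu

Add 180° to longitude and 90° to latitude: 315.9474, 49.8696.
Field: 315.9474/20 → 15 → P, 49.8696/10 → 4 → E; chars PE.
Square: 15.9474/2 → 7, 9.8696/1 → 9; chars 79.
Subsquare: 1.9474/0.0833333 → 23 → x, 0.8696/0.0416667 → 20 → u; chars xu.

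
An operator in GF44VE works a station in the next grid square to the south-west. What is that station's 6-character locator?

GF44ud

Longitude subsquare v = 21; −1 → 20 = u.
Latitude subsquare e = 4; −1 → 3 = d.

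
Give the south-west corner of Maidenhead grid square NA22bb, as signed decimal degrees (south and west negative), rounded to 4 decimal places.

-87.9583, 84.0833

Field N=13, A=0: +13·20° lon, +0·10° lat → SW at lon 80°, lat -90°.
Square 2, 2: +2·2° lon, +2·1° lat → SW at lon 84°, lat -88°.
Subsquare b=1, b=1: +1·0.0833333° lon, +1·0.0416667° lat → SW at lon 84.0833°, lat -87.9583°.
latitude -87.9583, longitude 84.0833.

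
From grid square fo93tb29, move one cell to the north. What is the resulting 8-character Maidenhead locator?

Latitude extended square 9; +1 → 10, wraps to 0, carry into subsquare.
Latitude subsquare b = 1; +1 → 2 = c.
The longitude characters are unchanged.

FO93tc20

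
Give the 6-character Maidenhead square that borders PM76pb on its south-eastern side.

Longitude subsquare p = 15; +1 → 16 = q.
Latitude subsquare b = 1; −1 → 0 = a.

PM76qa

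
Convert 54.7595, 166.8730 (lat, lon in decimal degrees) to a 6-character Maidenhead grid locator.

RO34ks

Add 180° to longitude and 90° to latitude: 346.8730, 144.7595.
Field: lon ⌊346.8730/20⌋ = 17 → R; lat ⌊144.7595/10⌋ = 14 → O.
Square: lon ⌊6.8730/2⌋ = 3; lat ⌊4.7595/1⌋ = 4.
Subsquare: lon ⌊0.8730/0.0833333⌋ = 10 → k; lat ⌊0.7595/0.0416667⌋ = 18 → s.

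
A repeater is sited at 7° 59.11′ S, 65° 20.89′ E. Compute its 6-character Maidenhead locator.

Offset from 180°W / 90°S: lon 245.3482°, lat 82.0148°.
Field: lon ⌊245.3482/20⌋ = 12 → M; lat ⌊82.0148/10⌋ = 8 → I.
Square: lon ⌊5.3482/2⌋ = 2; lat ⌊2.0148/1⌋ = 2.
Subsquare: lon ⌊1.3482/0.0833333⌋ = 16 → q; lat ⌊0.0148/0.0416667⌋ = 0 → a.

MI22qa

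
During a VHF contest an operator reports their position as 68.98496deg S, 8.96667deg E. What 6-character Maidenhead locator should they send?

Offset from 180°W / 90°S: lon 188.9667°, lat 21.0150°.
Field: 188.9667/20 → 9 → J, 21.0150/10 → 2 → C; chars JC.
Square: 8.9667/2 → 4, 1.0150/1 → 1; chars 41.
Subsquare: 0.9667/0.0833333 → 11 → l, 0.0150/0.0416667 → 0 → a; chars la.

JC41la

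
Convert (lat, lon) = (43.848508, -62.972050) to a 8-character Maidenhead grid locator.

FN83mu33

Shift to the Maidenhead origin (180°W, 90°S): lon 117.02795, lat 133.84851.
Field: 117.02795/20 → 5 → F, 133.84851/10 → 13 → N; chars FN.
Square: 17.02795/2 → 8, 3.84851/1 → 3; chars 83.
Subsquare: 1.02795/0.0833333 → 12 → m, 0.84851/0.0416667 → 20 → u; chars mu.
Extended square: 0.02795/0.00833333 → 3, 0.01517/0.00416667 → 3; chars 33.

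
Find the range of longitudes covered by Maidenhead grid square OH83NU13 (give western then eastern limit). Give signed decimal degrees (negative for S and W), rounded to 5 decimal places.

117.09167, 117.10000

Field O=14, H=7: +14·20° lon, +7·10° lat → SW at lon 100°, lat -20°.
Square 8, 3: +8·2° lon, +3·1° lat → SW at lon 116°, lat -17°.
Subsquare n=13, u=20: +13·0.0833333° lon, +20·0.0416667° lat → SW at lon 117.083°, lat -16.1667°.
Extended square 1, 3: +1·0.00833333° lon, +3·0.00416667° lat → SW at lon 117.092°, lat -16.1542°.
Cell spans 0.00833333° lon × 0.00416667° lat.
west 117.09167, east 117.10000.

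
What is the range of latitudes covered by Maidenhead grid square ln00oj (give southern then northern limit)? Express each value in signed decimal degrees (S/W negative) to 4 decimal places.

Field L=11, N=13: +11·20° lon, +13·10° lat → SW at lon 40°, lat 40°.
Square 0, 0: +0·2° lon, +0·1° lat → SW at lon 40°, lat 40°.
Subsquare o=14, j=9: +14·0.0833333° lon, +9·0.0416667° lat → SW at lon 41.1667°, lat 40.375°.
Cell spans 0.0833333° lon × 0.0416667° lat.
south 40.3750, north 40.4167.

40.3750, 40.4167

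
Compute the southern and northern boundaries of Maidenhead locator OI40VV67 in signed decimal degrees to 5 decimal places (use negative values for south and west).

-9.09583, -9.09167

Field O=14, I=8: +14·20° lon, +8·10° lat → SW at lon 100°, lat -10°.
Square 4, 0: +4·2° lon, +0·1° lat → SW at lon 108°, lat -10°.
Subsquare v=21, v=21: +21·0.0833333° lon, +21·0.0416667° lat → SW at lon 109.75°, lat -9.125°.
Extended square 6, 7: +6·0.00833333° lon, +7·0.00416667° lat → SW at lon 109.8°, lat -9.09583°.
Cell spans 0.00833333° lon × 0.00416667° lat.
south -9.09583, north -9.09167.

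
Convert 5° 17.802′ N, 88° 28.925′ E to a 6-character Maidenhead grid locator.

Offset from 180°W / 90°S: lon 268.4821°, lat 95.2967°.
Field (20°×10°, letters A–R): 268.4821/20 → 13 → N, 95.2967/10 → 9 → J; chars NJ.
Square (2°×1°, digits 0–9): 8.4821/2 → 4, 5.2967/1 → 5; chars 45.
Subsquare (5′×2.5′, letters a–x): 0.4821/0.0833333 → 5 → f, 0.2967/0.0416667 → 7 → h; chars fh.

NJ45fh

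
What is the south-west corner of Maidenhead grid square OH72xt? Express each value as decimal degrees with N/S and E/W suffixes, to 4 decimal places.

17.2083° S, 115.9167° E

Field O=14, H=7: +14·20° lon, +7·10° lat → SW at lon 100°, lat -20°.
Square 7, 2: +7·2° lon, +2·1° lat → SW at lon 114°, lat -18°.
Subsquare x=23, t=19: +23·0.0833333° lon, +19·0.0416667° lat → SW at lon 115.917°, lat -17.2083°.
latitude 17.2083° S, longitude 115.9167° E.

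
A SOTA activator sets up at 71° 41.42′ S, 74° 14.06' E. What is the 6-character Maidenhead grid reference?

MB78ch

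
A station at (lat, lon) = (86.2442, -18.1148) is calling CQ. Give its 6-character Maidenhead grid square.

IR06wf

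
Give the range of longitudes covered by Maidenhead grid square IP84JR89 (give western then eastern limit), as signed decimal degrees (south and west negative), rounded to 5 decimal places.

-3.18333, -3.17500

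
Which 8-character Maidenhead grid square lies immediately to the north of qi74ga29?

QI74gb20

Latitude extended square 9; +1 → 10, wraps to 0, carry into subsquare.
Latitude subsquare a = 0; +1 → 1 = b.
The longitude characters are unchanged.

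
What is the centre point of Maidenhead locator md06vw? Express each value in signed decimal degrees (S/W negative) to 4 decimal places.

-53.0625, 61.7917

Field M=12, D=3: +12·20° lon, +3·10° lat → SW at lon 60°, lat -60°.
Square 0, 6: +0·2° lon, +6·1° lat → SW at lon 60°, lat -54°.
Subsquare v=21, w=22: +21·0.0833333° lon, +22·0.0416667° lat → SW at lon 61.75°, lat -53.0833°.
Cell spans 0.0833333° lon × 0.0416667° lat. Centre is SW corner plus half of each.
latitude -53.0625, longitude 61.7917.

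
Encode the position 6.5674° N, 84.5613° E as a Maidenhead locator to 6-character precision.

NJ26gn

Offset from 180°W / 90°S: lon 264.5613°, lat 96.5674°.
Field: lon ⌊264.5613/20⌋ = 13 → N; lat ⌊96.5674/10⌋ = 9 → J.
Square: lon ⌊4.5613/2⌋ = 2; lat ⌊6.5674/1⌋ = 6.
Subsquare: lon ⌊0.5613/0.0833333⌋ = 6 → g; lat ⌊0.5674/0.0416667⌋ = 13 → n.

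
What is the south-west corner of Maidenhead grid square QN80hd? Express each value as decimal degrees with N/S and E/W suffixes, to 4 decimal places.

40.1250° N, 156.5833° E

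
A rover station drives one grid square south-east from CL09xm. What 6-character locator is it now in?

Longitude subsquare x = 23; +1 → 24, wraps to 0 = a, carry into square.
Longitude square 0; +1 → 1.
Latitude subsquare m = 12; −1 → 11 = l.

CL19al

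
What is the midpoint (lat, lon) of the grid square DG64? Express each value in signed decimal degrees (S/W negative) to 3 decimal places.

Field D=3, G=6: +3·20° lon, +6·10° lat → SW at lon -120°, lat -30°.
Square 6, 4: +6·2° lon, +4·1° lat → SW at lon -108°, lat -26°.
Cell spans 2° lon × 1° lat. Centre is SW corner plus half of each.
latitude -25.500, longitude -107.000.

-25.500, -107.000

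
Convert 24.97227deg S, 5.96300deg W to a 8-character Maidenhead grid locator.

IG75aa46

Add 180° to longitude and 90° to latitude: 174.03700, 65.02773.
Field: 174.03700/20 → 8 → I, 65.02773/10 → 6 → G; chars IG.
Square: 14.03700/2 → 7, 5.02773/1 → 5; chars 75.
Subsquare: 0.03700/0.0833333 → 0 → a, 0.02773/0.0416667 → 0 → a; chars aa.
Extended square: 0.03700/0.00833333 → 4, 0.02773/0.00416667 → 6; chars 46.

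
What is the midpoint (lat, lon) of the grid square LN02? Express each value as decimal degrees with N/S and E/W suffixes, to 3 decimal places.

42.500° N, 41.000° E

Field L=11, N=13: +11·20° lon, +13·10° lat → SW at lon 40°, lat 40°.
Square 0, 2: +0·2° lon, +2·1° lat → SW at lon 40°, lat 42°.
Cell spans 2° lon × 1° lat. Centre is SW corner plus half of each.
latitude 42.500° N, longitude 41.000° E.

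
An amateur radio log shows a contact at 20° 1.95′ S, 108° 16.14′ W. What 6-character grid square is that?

DG59ux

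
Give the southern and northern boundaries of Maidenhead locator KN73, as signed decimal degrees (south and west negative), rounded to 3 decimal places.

43.000, 44.000

Field K=10, N=13: +10·20° lon, +13·10° lat → SW at lon 20°, lat 40°.
Square 7, 3: +7·2° lon, +3·1° lat → SW at lon 34°, lat 43°.
Cell spans 2° lon × 1° lat.
south 43.000, north 44.000.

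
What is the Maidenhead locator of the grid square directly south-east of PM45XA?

PM54ax

Longitude subsquare x = 23; +1 → 24, wraps to 0 = a, carry into square.
Longitude square 4; +1 → 5.
Latitude subsquare a = 0; −1 → -1, wraps to 23 = x, carry into square.
Latitude square 5; −1 → 4.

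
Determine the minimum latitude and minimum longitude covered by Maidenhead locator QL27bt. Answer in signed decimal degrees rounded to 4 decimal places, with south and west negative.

27.7917, 144.0833

Field Q=16, L=11: +16·20° lon, +11·10° lat → SW at lon 140°, lat 20°.
Square 2, 7: +2·2° lon, +7·1° lat → SW at lon 144°, lat 27°.
Subsquare b=1, t=19: +1·0.0833333° lon, +19·0.0416667° lat → SW at lon 144.083°, lat 27.7917°.
latitude 27.7917, longitude 144.0833.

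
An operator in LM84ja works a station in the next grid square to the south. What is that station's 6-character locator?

Latitude subsquare a = 0; −1 → -1, wraps to 23 = x, carry into square.
Latitude square 4; −1 → 3.
The longitude characters are unchanged.

LM83jx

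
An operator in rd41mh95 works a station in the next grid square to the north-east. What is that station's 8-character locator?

Longitude extended square 9; +1 → 10, wraps to 0, carry into subsquare.
Longitude subsquare m = 12; +1 → 13 = n.
Latitude extended square 5; +1 → 6.

RD41nh06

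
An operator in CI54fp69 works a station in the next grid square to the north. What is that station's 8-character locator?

Latitude extended square 9; +1 → 10, wraps to 0, carry into subsquare.
Latitude subsquare p = 15; +1 → 16 = q.
The longitude characters are unchanged.

CI54fq60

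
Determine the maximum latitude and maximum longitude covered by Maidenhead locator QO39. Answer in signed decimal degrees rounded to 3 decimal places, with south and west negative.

60.000, 148.000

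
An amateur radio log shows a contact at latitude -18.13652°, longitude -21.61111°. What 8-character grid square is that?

Offset from 180°W / 90°S: lon 158.38889°, lat 71.86348°.
Field: 158.38889/20 → 7 → H, 71.86348/10 → 7 → H; chars HH.
Square: 18.38889/2 → 9, 1.86348/1 → 1; chars 91.
Subsquare: 0.38889/0.0833333 → 4 → e, 0.86348/0.0416667 → 20 → u; chars eu.
Extended square: 0.05556/0.00833333 → 6, 0.03015/0.00416667 → 7; chars 67.

HH91eu67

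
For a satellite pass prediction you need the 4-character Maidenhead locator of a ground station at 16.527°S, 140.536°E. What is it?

Add 180° to longitude and 90° to latitude: 320.54, 73.47.
Field: lon ⌊320.54/20⌋ = 16 → Q; lat ⌊73.47/10⌋ = 7 → H.
Square: lon ⌊0.54/2⌋ = 0; lat ⌊3.47/1⌋ = 3.

QH03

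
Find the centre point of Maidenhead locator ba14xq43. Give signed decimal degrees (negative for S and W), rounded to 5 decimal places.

Field B=1, A=0: +1·20° lon, +0·10° lat → SW at lon -160°, lat -90°.
Square 1, 4: +1·2° lon, +4·1° lat → SW at lon -158°, lat -86°.
Subsquare x=23, q=16: +23·0.0833333° lon, +16·0.0416667° lat → SW at lon -156.083°, lat -85.3333°.
Extended square 4, 3: +4·0.00833333° lon, +3·0.00416667° lat → SW at lon -156.05°, lat -85.3208°.
Cell spans 0.00833333° lon × 0.00416667° lat. Centre is SW corner plus half of each.
latitude -85.31875, longitude -156.04583.

-85.31875, -156.04583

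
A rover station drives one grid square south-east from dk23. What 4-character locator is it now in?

DK32

Longitude square 2; +1 → 3.
Latitude square 3; −1 → 2.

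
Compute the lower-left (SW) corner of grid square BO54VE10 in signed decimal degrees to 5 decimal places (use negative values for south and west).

Field B=1, O=14: +1·20° lon, +14·10° lat → SW at lon -160°, lat 50°.
Square 5, 4: +5·2° lon, +4·1° lat → SW at lon -150°, lat 54°.
Subsquare v=21, e=4: +21·0.0833333° lon, +4·0.0416667° lat → SW at lon -148.25°, lat 54.1667°.
Extended square 1, 0: +1·0.00833333° lon, +0·0.00416667° lat → SW at lon -148.242°, lat 54.1667°.
latitude 54.16667, longitude -148.24167.

54.16667, -148.24167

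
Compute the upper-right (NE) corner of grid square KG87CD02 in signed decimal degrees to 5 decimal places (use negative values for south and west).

Field K=10, G=6: +10·20° lon, +6·10° lat → SW at lon 20°, lat -30°.
Square 8, 7: +8·2° lon, +7·1° lat → SW at lon 36°, lat -23°.
Subsquare c=2, d=3: +2·0.0833333° lon, +3·0.0416667° lat → SW at lon 36.1667°, lat -22.875°.
Extended square 0, 2: +0·0.00833333° lon, +2·0.00416667° lat → SW at lon 36.1667°, lat -22.8667°.
Cell spans 0.00833333° lon × 0.00416667° lat. NE corner is SW corner plus one full cell.
latitude -22.86250, longitude 36.17500.

-22.86250, 36.17500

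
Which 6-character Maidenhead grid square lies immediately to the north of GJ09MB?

GJ09mc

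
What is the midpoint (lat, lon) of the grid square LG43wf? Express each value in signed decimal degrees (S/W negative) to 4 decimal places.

Field L=11, G=6: +11·20° lon, +6·10° lat → SW at lon 40°, lat -30°.
Square 4, 3: +4·2° lon, +3·1° lat → SW at lon 48°, lat -27°.
Subsquare w=22, f=5: +22·0.0833333° lon, +5·0.0416667° lat → SW at lon 49.8333°, lat -26.7917°.
Cell spans 0.0833333° lon × 0.0416667° lat. Centre is SW corner plus half of each.
latitude -26.7708, longitude 49.8750.

-26.7708, 49.8750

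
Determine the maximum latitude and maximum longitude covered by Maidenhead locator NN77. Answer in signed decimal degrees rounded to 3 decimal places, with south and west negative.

48.000, 96.000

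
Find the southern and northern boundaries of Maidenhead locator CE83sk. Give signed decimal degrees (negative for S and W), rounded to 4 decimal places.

-46.5833, -46.5417

Field C=2, E=4: +2·20° lon, +4·10° lat → SW at lon -140°, lat -50°.
Square 8, 3: +8·2° lon, +3·1° lat → SW at lon -124°, lat -47°.
Subsquare s=18, k=10: +18·0.0833333° lon, +10·0.0416667° lat → SW at lon -122.5°, lat -46.5833°.
Cell spans 0.0833333° lon × 0.0416667° lat.
south -46.5833, north -46.5417.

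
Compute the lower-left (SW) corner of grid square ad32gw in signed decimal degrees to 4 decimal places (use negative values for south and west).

-57.0833, -173.5000

Field A=0, D=3: +0·20° lon, +3·10° lat → SW at lon -180°, lat -60°.
Square 3, 2: +3·2° lon, +2·1° lat → SW at lon -174°, lat -58°.
Subsquare g=6, w=22: +6·0.0833333° lon, +22·0.0416667° lat → SW at lon -173.5°, lat -57.0833°.
latitude -57.0833, longitude -173.5000.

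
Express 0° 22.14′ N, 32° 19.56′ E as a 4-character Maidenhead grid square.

KJ60

Shift to the Maidenhead origin (180°W, 90°S): lon 212.33, lat 90.37.
Field (20°×10°, letters A–R): lon ⌊212.33/20⌋ = 10 → K; lat ⌊90.37/10⌋ = 9 → J.
Square (2°×1°, digits 0–9): lon ⌊12.33/2⌋ = 6; lat ⌊0.37/1⌋ = 0.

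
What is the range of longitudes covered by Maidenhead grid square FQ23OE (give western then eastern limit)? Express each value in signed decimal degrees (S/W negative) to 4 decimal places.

-74.8333, -74.7500

Field F=5, Q=16: +5·20° lon, +16·10° lat → SW at lon -80°, lat 70°.
Square 2, 3: +2·2° lon, +3·1° lat → SW at lon -76°, lat 73°.
Subsquare o=14, e=4: +14·0.0833333° lon, +4·0.0416667° lat → SW at lon -74.8333°, lat 73.1667°.
Cell spans 0.0833333° lon × 0.0416667° lat.
west -74.8333, east -74.7500.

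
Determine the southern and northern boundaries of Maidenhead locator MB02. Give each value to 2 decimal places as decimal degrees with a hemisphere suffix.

78.00° S, 77.00° S

Field M=12, B=1: +12·20° lon, +1·10° lat → SW at lon 60°, lat -80°.
Square 0, 2: +0·2° lon, +2·1° lat → SW at lon 60°, lat -78°.
Cell spans 2° lon × 1° lat.
south 78.00° S, north 77.00° S.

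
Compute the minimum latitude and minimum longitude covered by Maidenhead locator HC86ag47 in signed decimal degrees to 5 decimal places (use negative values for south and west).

Field H=7, C=2: +7·20° lon, +2·10° lat → SW at lon -40°, lat -70°.
Square 8, 6: +8·2° lon, +6·1° lat → SW at lon -24°, lat -64°.
Subsquare a=0, g=6: +0·0.0833333° lon, +6·0.0416667° lat → SW at lon -24°, lat -63.75°.
Extended square 4, 7: +4·0.00833333° lon, +7·0.00416667° lat → SW at lon -23.9667°, lat -63.7208°.
latitude -63.72083, longitude -23.96667.

-63.72083, -23.96667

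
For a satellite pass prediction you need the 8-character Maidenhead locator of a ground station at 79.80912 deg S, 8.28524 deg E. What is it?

JB40de45

Shift to the Maidenhead origin (180°W, 90°S): lon 188.28524, lat 10.19088.
Field (20°×10°, letters A–R): 188.28524/20 → 9 → J, 10.19088/10 → 1 → B; chars JB.
Square (2°×1°, digits 0–9): 8.28524/2 → 4, 0.19088/1 → 0; chars 40.
Subsquare (5′×2.5′, letters a–x): 0.28524/0.0833333 → 3 → d, 0.19088/0.0416667 → 4 → e; chars de.
Extended square (30″×15″, digits 0–9): 0.03524/0.00833333 → 4, 0.02421/0.00416667 → 5; chars 45.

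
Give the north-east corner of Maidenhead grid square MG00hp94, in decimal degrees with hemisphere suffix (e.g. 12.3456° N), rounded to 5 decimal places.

Field M=12, G=6: +12·20° lon, +6·10° lat → SW at lon 60°, lat -30°.
Square 0, 0: +0·2° lon, +0·1° lat → SW at lon 60°, lat -30°.
Subsquare h=7, p=15: +7·0.0833333° lon, +15·0.0416667° lat → SW at lon 60.5833°, lat -29.375°.
Extended square 9, 4: +9·0.00833333° lon, +4·0.00416667° lat → SW at lon 60.6583°, lat -29.3583°.
Cell spans 0.00833333° lon × 0.00416667° lat. NE corner is SW corner plus one full cell.
latitude 29.35417° S, longitude 60.66667° E.

29.35417° S, 60.66667° E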